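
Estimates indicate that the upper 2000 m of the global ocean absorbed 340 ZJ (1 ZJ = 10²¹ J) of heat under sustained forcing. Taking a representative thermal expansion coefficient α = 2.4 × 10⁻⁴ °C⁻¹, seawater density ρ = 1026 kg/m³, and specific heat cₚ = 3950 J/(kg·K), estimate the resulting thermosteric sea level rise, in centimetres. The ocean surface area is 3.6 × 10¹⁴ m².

Δh = 5.59 cm

Per unit area: Q = 340×10²¹ / (3.6×10¹⁴) ≈ 9.444×10⁸ J/m²
Δh = αQ/(ρcₚ) = 2.4×10⁻⁴ × 9.444×10⁸ / (1026 × 3950) ≈ 0.055927 m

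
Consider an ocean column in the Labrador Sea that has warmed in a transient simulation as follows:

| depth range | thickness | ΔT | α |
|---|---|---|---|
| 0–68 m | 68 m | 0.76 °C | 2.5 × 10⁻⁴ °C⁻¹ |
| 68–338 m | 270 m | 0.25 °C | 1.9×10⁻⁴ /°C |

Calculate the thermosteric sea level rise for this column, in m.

Layer 1: 0.76 × 68 × 2.5×10⁻⁴ = 0.01292 m
68–338 m: 270 × 0.25 × 1.9×10⁻⁴ = 0.012825 m
Δh = 0.01292 + 0.012825 = 0.025745 m

about 0.026 m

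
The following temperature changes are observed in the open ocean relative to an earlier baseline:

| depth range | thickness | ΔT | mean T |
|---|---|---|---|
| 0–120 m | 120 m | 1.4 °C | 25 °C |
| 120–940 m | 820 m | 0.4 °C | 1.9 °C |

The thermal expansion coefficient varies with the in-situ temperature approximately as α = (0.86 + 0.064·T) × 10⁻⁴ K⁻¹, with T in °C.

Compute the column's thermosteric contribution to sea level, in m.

Layer 1: α = (0.86 + 0.064×25)×10⁻⁴ = 2.46×10⁻⁴ K⁻¹
Layer 2: α = (0.86 + 0.064×1.9)×10⁻⁴ = 0.9816×10⁻⁴ K⁻¹
0–120 m: 2.46×10⁻⁴ × 120 × 1.4 = 0.041328 m
120–940 m: 820 × 0.4 × 0.9816×10⁻⁴ = 0.03219648 m
Δh = 0.041328 + 0.03219648 = 0.07352448 m ≈ 0.0735 m

Δh = 0.0735 m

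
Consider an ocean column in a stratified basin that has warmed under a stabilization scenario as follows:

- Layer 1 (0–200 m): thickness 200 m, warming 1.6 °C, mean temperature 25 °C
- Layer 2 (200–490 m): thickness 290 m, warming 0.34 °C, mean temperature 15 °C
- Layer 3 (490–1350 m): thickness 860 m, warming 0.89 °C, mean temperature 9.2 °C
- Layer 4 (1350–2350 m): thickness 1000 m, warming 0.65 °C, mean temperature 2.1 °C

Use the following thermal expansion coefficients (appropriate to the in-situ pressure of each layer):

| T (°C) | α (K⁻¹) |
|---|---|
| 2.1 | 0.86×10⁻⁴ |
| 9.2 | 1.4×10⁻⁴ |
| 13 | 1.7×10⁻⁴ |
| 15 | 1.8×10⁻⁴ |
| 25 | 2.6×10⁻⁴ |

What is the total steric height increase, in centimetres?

Layer 1 at 25 °C → α = 2.6×10⁻⁴ K⁻¹
Layer 2 at 15 °C → α = 1.8×10⁻⁴ K⁻¹
Layer 3 at 9.2 °C → α = 1.4×10⁻⁴ K⁻¹
Layer 4 at 2.1 °C → α = 0.86×10⁻⁴ K⁻¹
0–200 m: 1.6 × 200 × 2.6×10⁻⁴ = 0.08320 m
0.34 × 290 × 1.8×10⁻⁴ = 0.017748 m
860 × 0.89 × 1.4×10⁻⁴ = 0.107156 m
1350–2350 m: 1000 × 0.86×10⁻⁴ × 0.65 = 0.05590 m
Δh = 0.08320 + 0.017748 + 0.107156 + 0.05590 = 0.264004 m

Δh ≈ 26.4 cm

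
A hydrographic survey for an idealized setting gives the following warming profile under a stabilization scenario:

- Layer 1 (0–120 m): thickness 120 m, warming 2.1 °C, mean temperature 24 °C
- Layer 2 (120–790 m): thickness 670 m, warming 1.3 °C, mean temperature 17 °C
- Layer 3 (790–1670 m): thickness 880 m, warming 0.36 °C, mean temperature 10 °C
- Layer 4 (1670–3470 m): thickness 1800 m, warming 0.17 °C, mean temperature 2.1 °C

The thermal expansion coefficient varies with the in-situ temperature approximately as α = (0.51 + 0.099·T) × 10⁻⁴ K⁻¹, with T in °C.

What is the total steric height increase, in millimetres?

Layer 1: α = (0.51 + 0.099×24)×10⁻⁴ = 2.886×10⁻⁴ K⁻¹
Layer 2: α = (0.51 + 0.099×17)×10⁻⁴ = 2.193×10⁻⁴ K⁻¹
Layer 3: α = (0.51 + 0.099×10)×10⁻⁴ = 1.5×10⁻⁴ K⁻¹
Layer 4: α = (0.51 + 0.099×2.1)×10⁻⁴ = 0.7179×10⁻⁴ K⁻¹
Layer 1: 2.1 × 2.886×10⁻⁴ × 120 = 0.0727272 m
120–790 m: 2.193×10⁻⁴ × 1.3 × 670 = 0.1910103 m
Layer 3: 880 × 1.5×10⁻⁴ × 0.36 = 0.04752 m
Layer 4: 1800 × 0.7179×10⁻⁴ × 0.17 = 0.02196774 m
Δh = 0.0727272 + 0.1910103 + 0.04752 + 0.02196774 = 0.33322524 m

Δh = 333 mm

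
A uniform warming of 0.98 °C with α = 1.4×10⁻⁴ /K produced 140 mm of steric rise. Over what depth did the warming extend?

H = Δh/(αΔT) = 0.14 / (1.4×10⁻⁴ × 0.98) ≈ 1020 m

about 1000 m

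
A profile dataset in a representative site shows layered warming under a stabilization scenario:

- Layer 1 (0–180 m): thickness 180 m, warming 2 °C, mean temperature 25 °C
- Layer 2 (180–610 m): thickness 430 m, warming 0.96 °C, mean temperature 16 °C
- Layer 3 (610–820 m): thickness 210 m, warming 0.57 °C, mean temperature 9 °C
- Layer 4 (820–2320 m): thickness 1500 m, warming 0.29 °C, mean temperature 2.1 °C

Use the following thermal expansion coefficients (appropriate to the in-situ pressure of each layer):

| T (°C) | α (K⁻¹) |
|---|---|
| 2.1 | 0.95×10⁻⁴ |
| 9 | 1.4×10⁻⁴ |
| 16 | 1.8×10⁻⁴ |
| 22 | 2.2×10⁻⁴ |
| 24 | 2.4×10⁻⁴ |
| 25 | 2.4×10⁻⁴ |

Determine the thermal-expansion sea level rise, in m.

Δh ≈ 0.219 m

Layer 1 at 25 °C → α = 2.4×10⁻⁴ K⁻¹
Layer 2 at 16 °C → α = 1.8×10⁻⁴ K⁻¹
Layer 3 at 9 °C → α = 1.4×10⁻⁴ K⁻¹
Layer 4 at 2.1 °C → α = 0.95×10⁻⁴ K⁻¹
2.4×10⁻⁴ × 2 × 180 = 0.08640 m
Layer 2: 0.96 × 1.8×10⁻⁴ × 430 = 0.074304 m
610–820 m: 1.4×10⁻⁴ × 210 × 0.57 = 0.016758 m
Layer 4: 0.29 × 1500 × 0.95×10⁻⁴ = 0.041325 m
Δh = 0.08640 + 0.074304 + 0.016758 + 0.041325 = 0.218787 m ≈ 0.219 m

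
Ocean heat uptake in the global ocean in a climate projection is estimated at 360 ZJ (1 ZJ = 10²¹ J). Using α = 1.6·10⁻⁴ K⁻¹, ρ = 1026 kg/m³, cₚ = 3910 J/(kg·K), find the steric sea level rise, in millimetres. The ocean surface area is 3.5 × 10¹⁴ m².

41.0 mm of thermosteric rise

Per unit area: Q = 360×10²¹ / (3.5×10¹⁴) ≈ 1.029×10⁹ J/m²
Δh = αQ/(ρcₚ) = 1.6×10⁻⁴ × 1.029×10⁹ / (1026 × 3910) ≈ 0.04104 m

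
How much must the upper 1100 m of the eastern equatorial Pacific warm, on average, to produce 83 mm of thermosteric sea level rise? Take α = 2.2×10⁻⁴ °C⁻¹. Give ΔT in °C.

0.343 °C

ΔT = Δh/(αH) = 0.083 / (2.2×10⁻⁴ × 1100) ≈ 0.3430 °C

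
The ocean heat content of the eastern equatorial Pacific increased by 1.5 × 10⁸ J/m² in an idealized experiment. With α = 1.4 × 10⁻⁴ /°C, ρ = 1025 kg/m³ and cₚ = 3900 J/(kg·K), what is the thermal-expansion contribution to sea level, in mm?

Δh ≈ 5.3 mm

Δh = αQ/(ρcₚ) = 1.4×10⁻⁴ × 1.5×10⁸ / (1025 × 3900) ≈ 0.0052533 m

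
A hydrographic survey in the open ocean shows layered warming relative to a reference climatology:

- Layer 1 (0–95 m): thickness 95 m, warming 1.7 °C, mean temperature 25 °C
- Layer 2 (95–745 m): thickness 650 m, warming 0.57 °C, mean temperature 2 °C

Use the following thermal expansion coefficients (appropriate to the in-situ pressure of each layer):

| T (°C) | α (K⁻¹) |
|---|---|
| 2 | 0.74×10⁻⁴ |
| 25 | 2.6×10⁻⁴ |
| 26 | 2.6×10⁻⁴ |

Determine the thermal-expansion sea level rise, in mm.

Δh = 69.4 mm

Layer 1 at 25 °C → α = 2.6×10⁻⁴ K⁻¹
Layer 2 at 2 °C → α = 0.74×10⁻⁴ K⁻¹
Layer 1: 95 × 2.6×10⁻⁴ × 1.7 = 0.04199 m
0.74×10⁻⁴ × 0.57 × 650 = 0.027417 m
Δh = 0.04199 + 0.027417 = 0.069407 m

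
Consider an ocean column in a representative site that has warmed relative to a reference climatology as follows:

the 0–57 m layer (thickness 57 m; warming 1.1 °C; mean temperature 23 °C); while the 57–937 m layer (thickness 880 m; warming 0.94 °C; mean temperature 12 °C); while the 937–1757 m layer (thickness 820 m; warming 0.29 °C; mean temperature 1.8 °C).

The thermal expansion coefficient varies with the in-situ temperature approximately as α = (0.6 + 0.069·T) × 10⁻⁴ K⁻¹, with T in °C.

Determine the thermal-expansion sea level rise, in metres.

Layer 1: α = (0.6 + 0.069×23)×10⁻⁴ = 2.187×10⁻⁴ K⁻¹
Layer 2: α = (0.6 + 0.069×12)×10⁻⁴ = 1.428×10⁻⁴ K⁻¹
Layer 3: α = (0.6 + 0.069×1.8)×10⁻⁴ = 0.7242×10⁻⁴ K⁻¹
0–57 m: 1.1 × 2.187×10⁻⁴ × 57 = 0.01371249 m
57–937 m: 1.428×10⁻⁴ × 0.94 × 880 = 0.11812416 m
937–1757 m: 0.29 × 0.7242×10⁻⁴ × 820 = 0.017221476 m
Δh = 0.01371249 + 0.11812416 + 0.017221476 = 0.149058126 m

0.15 m of thermosteric rise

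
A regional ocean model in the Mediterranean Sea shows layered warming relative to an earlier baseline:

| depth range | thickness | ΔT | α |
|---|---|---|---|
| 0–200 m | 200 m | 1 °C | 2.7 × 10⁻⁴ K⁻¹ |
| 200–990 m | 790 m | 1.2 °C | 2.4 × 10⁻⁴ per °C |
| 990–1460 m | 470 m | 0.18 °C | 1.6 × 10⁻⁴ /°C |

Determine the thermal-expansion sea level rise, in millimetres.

about 295 mm

Layer 1: 200 × 2.7×10⁻⁴ × 1 = 0.05400 m
Layer 2: 790 × 1.2 × 2.4×10⁻⁴ = 0.22752 m
470 × 1.6×10⁻⁴ × 0.18 = 0.013536 m
Δh = 0.05400 + 0.22752 + 0.013536 = 0.295056 m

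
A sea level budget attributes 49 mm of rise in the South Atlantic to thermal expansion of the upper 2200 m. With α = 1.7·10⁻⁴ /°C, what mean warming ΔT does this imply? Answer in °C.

ΔT = Δh/(αH) = 0.049 / (1.7×10⁻⁴ × 2200) ≈ 0.1310 °C

0.13 °C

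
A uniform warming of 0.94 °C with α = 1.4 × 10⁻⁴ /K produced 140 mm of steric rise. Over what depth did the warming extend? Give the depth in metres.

H ≈ 1060 m

H = Δh/(αΔT) = 0.14 / (1.4×10⁻⁴ × 0.94) ≈ 1064 m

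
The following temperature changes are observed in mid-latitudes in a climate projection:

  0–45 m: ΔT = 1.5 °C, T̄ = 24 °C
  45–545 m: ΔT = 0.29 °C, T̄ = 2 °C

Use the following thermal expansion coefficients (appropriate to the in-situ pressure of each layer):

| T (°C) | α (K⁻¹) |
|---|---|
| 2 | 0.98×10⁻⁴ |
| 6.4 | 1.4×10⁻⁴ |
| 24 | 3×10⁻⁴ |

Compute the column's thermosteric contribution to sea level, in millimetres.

Layer 1 at 24 °C → α = 3×10⁻⁴ K⁻¹
Layer 2 at 2 °C → α = 0.98×10⁻⁴ K⁻¹
45 × 1.5 × 3×10⁻⁴ = 0.02025 m
45–545 m: 0.98×10⁻⁴ × 500 × 0.29 = 0.01421 m
Δh = 0.02025 + 0.01421 = 0.03446 m ≈ 34.5 mm

Δh = 34.5 mm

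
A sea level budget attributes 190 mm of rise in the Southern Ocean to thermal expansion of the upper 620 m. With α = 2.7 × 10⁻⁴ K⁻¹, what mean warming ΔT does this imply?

ΔT = Δh/(αH) = 0.19 / (2.7×10⁻⁴ × 620) ≈ 1.135 K

ΔT ≈ 1.14 K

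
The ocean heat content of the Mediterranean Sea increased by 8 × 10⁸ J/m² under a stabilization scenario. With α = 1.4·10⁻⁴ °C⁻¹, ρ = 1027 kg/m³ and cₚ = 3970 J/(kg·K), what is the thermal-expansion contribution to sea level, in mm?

27.5 mm

Δh = αQ/(ρcₚ) = 1.4×10⁻⁴ × 8×10⁸ / (1027 × 3970) ≈ 0.02747 m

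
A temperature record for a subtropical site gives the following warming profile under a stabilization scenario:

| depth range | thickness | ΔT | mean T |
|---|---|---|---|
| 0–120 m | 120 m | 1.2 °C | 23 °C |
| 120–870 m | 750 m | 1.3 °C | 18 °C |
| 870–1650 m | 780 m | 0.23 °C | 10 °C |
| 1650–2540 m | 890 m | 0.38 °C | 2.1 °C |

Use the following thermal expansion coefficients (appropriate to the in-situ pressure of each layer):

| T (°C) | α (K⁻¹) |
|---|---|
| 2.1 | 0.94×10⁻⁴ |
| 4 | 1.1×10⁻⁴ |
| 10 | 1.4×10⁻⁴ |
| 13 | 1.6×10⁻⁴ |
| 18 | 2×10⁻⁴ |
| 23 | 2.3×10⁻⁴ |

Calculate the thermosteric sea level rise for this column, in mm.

285 mm of thermosteric rise

Layer 1 at 23 °C → α = 2.3×10⁻⁴ K⁻¹
Layer 2 at 18 °C → α = 2×10⁻⁴ K⁻¹
Layer 3 at 10 °C → α = 1.4×10⁻⁴ K⁻¹
Layer 4 at 2.1 °C → α = 0.94×10⁻⁴ K⁻¹
0–120 m: 2.3×10⁻⁴ × 1.2 × 120 = 0.03312 m
120–870 m: 2×10⁻⁴ × 1.3 × 750 = 0.19500 m
0.23 × 780 × 1.4×10⁻⁴ = 0.025116 m
Layer 4: 0.38 × 890 × 0.94×10⁻⁴ = 0.0317908 m
Δh = 0.03312 + 0.19500 + 0.025116 + 0.0317908 = 0.2850268 m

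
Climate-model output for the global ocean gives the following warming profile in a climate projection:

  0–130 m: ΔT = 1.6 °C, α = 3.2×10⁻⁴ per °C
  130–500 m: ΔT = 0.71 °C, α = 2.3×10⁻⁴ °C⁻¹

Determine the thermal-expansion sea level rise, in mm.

Layer 1: 130 × 1.6 × 3.2×10⁻⁴ = 0.06656 m
0.71 × 370 × 2.3×10⁻⁴ = 0.060421 m
Δh = 0.06656 + 0.060421 = 0.126981 m ≈ 130 mm

130 mm of thermosteric rise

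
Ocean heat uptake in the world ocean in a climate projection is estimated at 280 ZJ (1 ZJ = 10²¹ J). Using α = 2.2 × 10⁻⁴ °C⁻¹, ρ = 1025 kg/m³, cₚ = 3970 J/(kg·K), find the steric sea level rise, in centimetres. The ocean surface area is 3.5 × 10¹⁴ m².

4.3 cm

Per unit area: Q = 280×10²¹ / (3.5×10¹⁴) = 8×10⁸ J/m²
Δh = αQ/(ρcₚ) = 2.2×10⁻⁴ × 8×10⁸ / (1025 × 3970) ≈ 0.043251 m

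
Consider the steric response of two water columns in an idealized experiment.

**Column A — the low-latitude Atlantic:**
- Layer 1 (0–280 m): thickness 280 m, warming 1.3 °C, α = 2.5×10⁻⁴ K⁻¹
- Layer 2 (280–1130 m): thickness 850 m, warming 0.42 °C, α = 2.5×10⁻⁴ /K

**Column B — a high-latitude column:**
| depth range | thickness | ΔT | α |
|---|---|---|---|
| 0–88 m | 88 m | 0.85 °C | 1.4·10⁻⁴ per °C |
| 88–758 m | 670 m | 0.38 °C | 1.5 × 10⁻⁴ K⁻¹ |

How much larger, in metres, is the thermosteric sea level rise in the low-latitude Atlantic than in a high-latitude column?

A 0–280 m: 280 × 1.3 × 2.5×10⁻⁴ = 0.09100 m
A 850 × 2.5×10⁻⁴ × 0.42 = 0.08925 m
A total: 0.18025 m
B 0–88 m: 1.4×10⁻⁴ × 88 × 0.85 = 0.010472 m
B 88–758 m: 0.38 × 1.5×10⁻⁴ × 670 = 0.03819 m
B total: 0.048662 m
Difference: 0.18025 − 0.048662 = 0.131588 m

0.132 m larger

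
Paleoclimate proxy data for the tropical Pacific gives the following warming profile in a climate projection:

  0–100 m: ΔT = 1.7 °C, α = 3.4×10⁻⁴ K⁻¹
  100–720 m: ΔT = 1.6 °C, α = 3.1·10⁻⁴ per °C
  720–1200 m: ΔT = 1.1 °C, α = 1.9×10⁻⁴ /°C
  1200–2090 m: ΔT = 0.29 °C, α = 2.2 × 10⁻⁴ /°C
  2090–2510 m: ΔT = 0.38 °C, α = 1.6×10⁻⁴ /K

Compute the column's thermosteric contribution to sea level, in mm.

100 × 3.4×10⁻⁴ × 1.7 = 0.05780 m
100–720 m: 1.6 × 3.1×10⁻⁴ × 620 = 0.30752 m
1.1 × 1.9×10⁻⁴ × 480 = 0.10032 m
890 × 0.29 × 2.2×10⁻⁴ = 0.056782 m
Layer 5: 0.38 × 1.6×10⁻⁴ × 420 = 0.025536 m
Δh = 0.05780 + 0.30752 + 0.10032 + 0.056782 + 0.025536 = 0.547958 m

548 mm of thermosteric rise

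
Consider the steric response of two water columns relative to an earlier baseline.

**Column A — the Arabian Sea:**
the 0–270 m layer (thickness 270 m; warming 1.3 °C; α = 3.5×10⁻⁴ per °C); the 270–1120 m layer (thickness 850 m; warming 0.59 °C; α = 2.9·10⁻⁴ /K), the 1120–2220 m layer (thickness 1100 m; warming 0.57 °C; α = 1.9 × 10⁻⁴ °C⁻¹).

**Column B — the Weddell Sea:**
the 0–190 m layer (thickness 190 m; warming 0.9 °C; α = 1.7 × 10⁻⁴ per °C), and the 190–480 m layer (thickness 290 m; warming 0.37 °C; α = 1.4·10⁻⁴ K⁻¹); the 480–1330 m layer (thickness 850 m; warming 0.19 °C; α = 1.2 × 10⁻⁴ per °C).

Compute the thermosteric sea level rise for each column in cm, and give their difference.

A 1.3 × 3.5×10⁻⁴ × 270 = 0.12285 m
A Layer 2: 0.59 × 2.9×10⁻⁴ × 850 = 0.145435 m
A 1.9×10⁻⁴ × 0.57 × 1100 = 0.11913 m
A total: 0.387415 m
B Layer 1: 0.9 × 190 × 1.7×10⁻⁴ = 0.02907 m
B 190–480 m: 290 × 1.4×10⁻⁴ × 0.37 = 0.015022 m
B 480–1330 m: 0.19 × 850 × 1.2×10⁻⁴ = 0.01938 m
B total: 0.063472 m
Difference: 0.387415 − 0.063472 = 0.323943 m

A: 38.7 cm; B: 6.35 cm; difference 32.4 cm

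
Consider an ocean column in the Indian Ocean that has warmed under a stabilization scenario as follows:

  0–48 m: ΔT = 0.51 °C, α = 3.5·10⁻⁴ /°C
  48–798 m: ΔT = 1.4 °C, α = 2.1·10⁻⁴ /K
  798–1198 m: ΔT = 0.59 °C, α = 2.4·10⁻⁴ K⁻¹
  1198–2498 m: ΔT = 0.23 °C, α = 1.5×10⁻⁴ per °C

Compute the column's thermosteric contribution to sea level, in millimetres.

Δh ≈ 330 mm

3.5×10⁻⁴ × 48 × 0.51 = 0.008568 m
750 × 2.1×10⁻⁴ × 1.4 = 0.22050 m
798–1198 m: 400 × 2.4×10⁻⁴ × 0.59 = 0.05664 m
1198–2498 m: 1300 × 1.5×10⁻⁴ × 0.23 = 0.04485 m
Δh = 0.008568 + 0.22050 + 0.05664 + 0.04485 = 0.330558 m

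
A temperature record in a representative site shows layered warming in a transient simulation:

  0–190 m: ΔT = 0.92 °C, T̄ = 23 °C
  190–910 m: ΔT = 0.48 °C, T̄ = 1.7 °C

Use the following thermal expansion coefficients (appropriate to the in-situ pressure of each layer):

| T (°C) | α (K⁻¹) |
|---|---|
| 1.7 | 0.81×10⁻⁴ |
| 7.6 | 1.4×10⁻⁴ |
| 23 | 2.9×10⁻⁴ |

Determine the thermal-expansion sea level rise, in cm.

7.9 cm of thermosteric rise

Layer 1 at 23 °C → α = 2.9×10⁻⁴ K⁻¹
Layer 2 at 1.7 °C → α = 0.81×10⁻⁴ K⁻¹
Layer 1: 190 × 0.92 × 2.9×10⁻⁴ = 0.050692 m
720 × 0.81×10⁻⁴ × 0.48 = 0.0279936 m
Δh = 0.050692 + 0.0279936 = 0.0786856 m ≈ 7.9 cm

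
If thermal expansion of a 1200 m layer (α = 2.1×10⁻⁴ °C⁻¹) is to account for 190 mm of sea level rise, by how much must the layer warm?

ΔT = Δh/(αH) = 0.19 / (2.1×10⁻⁴ × 1200) ≈ 0.7540 °C

ΔT ≈ 0.75 °C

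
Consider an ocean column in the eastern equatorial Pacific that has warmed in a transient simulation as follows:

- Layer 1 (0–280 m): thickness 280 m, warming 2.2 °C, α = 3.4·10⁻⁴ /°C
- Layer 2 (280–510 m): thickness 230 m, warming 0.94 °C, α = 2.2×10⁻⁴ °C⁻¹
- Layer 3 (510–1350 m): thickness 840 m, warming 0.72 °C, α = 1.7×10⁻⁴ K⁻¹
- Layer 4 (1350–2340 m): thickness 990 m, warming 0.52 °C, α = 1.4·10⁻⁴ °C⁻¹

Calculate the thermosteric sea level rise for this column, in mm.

3.4×10⁻⁴ × 280 × 2.2 = 0.20944 m
280–510 m: 0.94 × 2.2×10⁻⁴ × 230 = 0.047564 m
1.7×10⁻⁴ × 0.72 × 840 = 0.102816 m
Layer 4: 1.4×10⁻⁴ × 990 × 0.52 = 0.072072 m
Δh = 0.20944 + 0.047564 + 0.102816 + 0.072072 = 0.431892 m

Δh = 432 mm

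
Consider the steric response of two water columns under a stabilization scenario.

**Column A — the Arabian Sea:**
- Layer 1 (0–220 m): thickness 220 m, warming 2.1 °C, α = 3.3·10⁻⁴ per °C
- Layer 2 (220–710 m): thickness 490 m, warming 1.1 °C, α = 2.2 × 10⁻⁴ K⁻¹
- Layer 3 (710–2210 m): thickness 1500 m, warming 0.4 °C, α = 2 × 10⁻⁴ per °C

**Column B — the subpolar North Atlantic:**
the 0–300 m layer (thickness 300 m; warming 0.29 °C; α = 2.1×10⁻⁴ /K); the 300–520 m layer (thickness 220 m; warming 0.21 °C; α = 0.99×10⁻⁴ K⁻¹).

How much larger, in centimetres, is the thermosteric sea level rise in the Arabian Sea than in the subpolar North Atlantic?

Δh_A − Δh_B ≈ 36.8 cm

A 0–220 m: 2.1 × 220 × 3.3×10⁻⁴ = 0.15246 m
A 220–710 m: 490 × 2.2×10⁻⁴ × 1.1 = 0.11858 m
A 0.4 × 2×10⁻⁴ × 1500 = 0.12000 m
A total: 0.39104 m
B Layer 1: 0.29 × 300 × 2.1×10⁻⁴ = 0.01827 m
B Layer 2: 0.99×10⁻⁴ × 0.21 × 220 = 0.0045738 m
B total: 0.0228438 m
Difference: 0.39104 − 0.0228438 = 0.3681962 m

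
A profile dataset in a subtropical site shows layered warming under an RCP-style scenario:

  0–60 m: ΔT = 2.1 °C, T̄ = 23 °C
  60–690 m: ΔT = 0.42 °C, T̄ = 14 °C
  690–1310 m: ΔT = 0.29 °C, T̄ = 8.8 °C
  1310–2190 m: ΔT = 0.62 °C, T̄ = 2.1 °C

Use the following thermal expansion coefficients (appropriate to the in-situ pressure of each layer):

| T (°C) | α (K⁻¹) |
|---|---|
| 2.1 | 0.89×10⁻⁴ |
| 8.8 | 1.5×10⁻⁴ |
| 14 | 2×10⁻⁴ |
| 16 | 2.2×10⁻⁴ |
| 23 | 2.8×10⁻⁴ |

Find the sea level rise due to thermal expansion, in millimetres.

160 mm of thermosteric rise

Layer 1 at 23 °C → α = 2.8×10⁻⁴ K⁻¹
Layer 2 at 14 °C → α = 2×10⁻⁴ K⁻¹
Layer 3 at 8.8 °C → α = 1.5×10⁻⁴ K⁻¹
Layer 4 at 2.1 °C → α = 0.89×10⁻⁴ K⁻¹
0–60 m: 2.8×10⁻⁴ × 2.1 × 60 = 0.03528 m
630 × 0.42 × 2×10⁻⁴ = 0.05292 m
Layer 3: 620 × 0.29 × 1.5×10⁻⁴ = 0.02697 m
0.62 × 0.89×10⁻⁴ × 880 = 0.0485584 m
Δh = 0.03528 + 0.05292 + 0.02697 + 0.0485584 = 0.1637284 m ≈ 160 mm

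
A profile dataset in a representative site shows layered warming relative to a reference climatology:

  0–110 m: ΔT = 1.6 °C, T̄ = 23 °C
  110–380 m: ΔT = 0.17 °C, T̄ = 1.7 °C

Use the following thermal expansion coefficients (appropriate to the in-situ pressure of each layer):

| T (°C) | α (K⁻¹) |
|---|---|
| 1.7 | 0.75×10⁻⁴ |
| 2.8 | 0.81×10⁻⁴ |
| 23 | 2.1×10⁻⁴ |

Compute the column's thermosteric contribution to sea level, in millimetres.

Layer 1 at 23 °C → α = 2.1×10⁻⁴ K⁻¹
Layer 2 at 1.7 °C → α = 0.75×10⁻⁴ K⁻¹
110 × 2.1×10⁻⁴ × 1.6 = 0.03696 m
Layer 2: 0.75×10⁻⁴ × 270 × 0.17 = 0.0034425 m
Δh = 0.03696 + 0.0034425 = 0.0404025 m

40.4 mm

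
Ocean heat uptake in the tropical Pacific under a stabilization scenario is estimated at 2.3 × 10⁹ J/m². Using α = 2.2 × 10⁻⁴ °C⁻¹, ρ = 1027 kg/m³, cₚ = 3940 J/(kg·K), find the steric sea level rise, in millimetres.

Δh = αQ/(ρcₚ) = 2.2×10⁻⁴ × 2.3×10⁹ / (1027 × 3940) ≈ 0.12505 m

125 mm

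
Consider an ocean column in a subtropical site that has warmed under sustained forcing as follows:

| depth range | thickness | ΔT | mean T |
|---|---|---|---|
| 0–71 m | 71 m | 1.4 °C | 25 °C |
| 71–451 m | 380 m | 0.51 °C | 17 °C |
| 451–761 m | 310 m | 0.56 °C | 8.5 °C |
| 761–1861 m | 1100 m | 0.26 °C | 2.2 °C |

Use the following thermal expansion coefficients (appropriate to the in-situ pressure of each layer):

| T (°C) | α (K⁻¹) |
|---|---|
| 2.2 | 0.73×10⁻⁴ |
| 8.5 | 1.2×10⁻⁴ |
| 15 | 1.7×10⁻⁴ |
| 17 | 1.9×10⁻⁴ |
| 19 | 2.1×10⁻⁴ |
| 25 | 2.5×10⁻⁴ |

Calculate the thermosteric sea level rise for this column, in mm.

103 mm

Layer 1 at 25 °C → α = 2.5×10⁻⁴ K⁻¹
Layer 2 at 17 °C → α = 1.9×10⁻⁴ K⁻¹
Layer 3 at 8.5 °C → α = 1.2×10⁻⁴ K⁻¹
Layer 4 at 2.2 °C → α = 0.73×10⁻⁴ K⁻¹
0–71 m: 1.4 × 2.5×10⁻⁴ × 71 = 0.02485 m
71–451 m: 0.51 × 380 × 1.9×10⁻⁴ = 0.036822 m
1.2×10⁻⁴ × 310 × 0.56 = 0.020832 m
0.26 × 1100 × 0.73×10⁻⁴ = 0.020878 m
Δh = 0.02485 + 0.036822 + 0.020832 + 0.020878 = 0.103382 m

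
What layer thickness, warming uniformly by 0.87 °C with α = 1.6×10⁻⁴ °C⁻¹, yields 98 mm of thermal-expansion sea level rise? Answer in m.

H ≈ 700 m

H = Δh/(αΔT) = 0.098 / (1.6×10⁻⁴ × 0.87) ≈ 704.0 m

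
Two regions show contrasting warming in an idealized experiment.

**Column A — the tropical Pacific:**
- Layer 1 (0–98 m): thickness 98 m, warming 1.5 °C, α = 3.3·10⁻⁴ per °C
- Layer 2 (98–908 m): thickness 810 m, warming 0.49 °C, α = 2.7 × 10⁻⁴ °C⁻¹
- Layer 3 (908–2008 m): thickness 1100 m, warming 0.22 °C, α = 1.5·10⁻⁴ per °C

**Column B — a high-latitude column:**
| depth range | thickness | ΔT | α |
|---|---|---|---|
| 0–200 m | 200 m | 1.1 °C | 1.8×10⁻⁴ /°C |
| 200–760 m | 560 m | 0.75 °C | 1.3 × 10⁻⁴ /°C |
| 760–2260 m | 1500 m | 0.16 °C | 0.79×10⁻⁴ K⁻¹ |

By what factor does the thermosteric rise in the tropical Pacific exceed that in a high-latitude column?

A Layer 1: 1.5 × 3.3×10⁻⁴ × 98 = 0.04851 m
A 810 × 2.7×10⁻⁴ × 0.49 = 0.107163 m
A 908–2008 m: 1.5×10⁻⁴ × 0.22 × 1100 = 0.03630 m
A total: 0.191973 m
B 1.8×10⁻⁴ × 1.1 × 200 = 0.03960 m
B 0.75 × 560 × 1.3×10⁻⁴ = 0.05460 m
B 1500 × 0.79×10⁻⁴ × 0.16 = 0.01896 m
B total: 0.11316 m
Ratio: 0.191973 / 0.11316 ≈ 1.696

a factor of 1.70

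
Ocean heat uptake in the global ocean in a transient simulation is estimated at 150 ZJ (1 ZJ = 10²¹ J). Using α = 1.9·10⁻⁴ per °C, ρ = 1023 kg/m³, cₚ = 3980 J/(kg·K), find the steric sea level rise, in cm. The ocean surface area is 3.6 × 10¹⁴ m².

Per unit area: Q = 150×10²¹ / (3.6×10¹⁴) ≈ 4.167×10⁸ J/m²
Δh = αQ/(ρcₚ) = 1.9×10⁻⁴ × 4.167×10⁸ / (1023 × 3980) ≈ 0.019445 m

1.94 cm of thermosteric rise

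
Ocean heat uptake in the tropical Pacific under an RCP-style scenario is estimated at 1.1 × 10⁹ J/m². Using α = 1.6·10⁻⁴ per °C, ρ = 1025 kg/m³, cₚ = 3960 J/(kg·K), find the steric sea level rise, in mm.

Δh = αQ/(ρcₚ) = 1.6×10⁻⁴ × 1.1×10⁹ / (1025 × 3960) ≈ 0.04336 m

about 43.4 mm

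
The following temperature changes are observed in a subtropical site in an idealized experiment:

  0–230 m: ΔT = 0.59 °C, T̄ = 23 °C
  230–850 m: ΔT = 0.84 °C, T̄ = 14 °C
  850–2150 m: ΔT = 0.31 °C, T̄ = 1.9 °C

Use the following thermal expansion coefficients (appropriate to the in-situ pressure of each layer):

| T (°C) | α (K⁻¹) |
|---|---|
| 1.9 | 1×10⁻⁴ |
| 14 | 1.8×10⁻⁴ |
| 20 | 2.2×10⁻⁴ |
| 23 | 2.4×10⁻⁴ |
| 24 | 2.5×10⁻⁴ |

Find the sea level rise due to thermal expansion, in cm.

17 cm of thermosteric rise

Layer 1 at 23 °C → α = 2.4×10⁻⁴ K⁻¹
Layer 2 at 14 °C → α = 1.8×10⁻⁴ K⁻¹
Layer 3 at 1.9 °C → α = 1×10⁻⁴ K⁻¹
Layer 1: 0.59 × 2.4×10⁻⁴ × 230 = 0.032568 m
230–850 m: 1.8×10⁻⁴ × 620 × 0.84 = 0.093744 m
1×10⁻⁴ × 0.31 × 1300 = 0.04030 m
Δh = 0.032568 + 0.093744 + 0.04030 = 0.166612 m ≈ 17 cm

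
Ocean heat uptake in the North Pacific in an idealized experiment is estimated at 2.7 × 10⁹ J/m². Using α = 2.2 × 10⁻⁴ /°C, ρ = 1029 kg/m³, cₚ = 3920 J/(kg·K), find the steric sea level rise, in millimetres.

147 mm

Δh = αQ/(ρcₚ) = 2.2×10⁻⁴ × 2.7×10⁹ / (1029 × 3920) ≈ 0.14726 m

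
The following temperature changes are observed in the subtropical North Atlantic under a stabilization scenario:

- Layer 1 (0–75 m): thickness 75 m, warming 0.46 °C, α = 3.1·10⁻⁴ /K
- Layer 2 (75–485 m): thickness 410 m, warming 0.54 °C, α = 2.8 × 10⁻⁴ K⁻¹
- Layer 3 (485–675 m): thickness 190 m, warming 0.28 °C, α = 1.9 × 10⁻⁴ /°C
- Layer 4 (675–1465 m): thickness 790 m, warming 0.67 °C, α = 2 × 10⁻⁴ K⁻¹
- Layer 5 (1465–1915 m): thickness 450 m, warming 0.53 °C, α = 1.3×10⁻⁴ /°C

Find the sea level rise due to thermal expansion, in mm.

Δh = 220 mm

Layer 1: 3.1×10⁻⁴ × 0.46 × 75 = 0.010695 m
410 × 2.8×10⁻⁴ × 0.54 = 0.061992 m
485–675 m: 190 × 1.9×10⁻⁴ × 0.28 = 0.010108 m
Layer 4: 2×10⁻⁴ × 790 × 0.67 = 0.10586 m
1465–1915 m: 450 × 1.3×10⁻⁴ × 0.53 = 0.031005 m
Δh = 0.010695 + 0.061992 + 0.010108 + 0.10586 + 0.031005 = 0.21966 m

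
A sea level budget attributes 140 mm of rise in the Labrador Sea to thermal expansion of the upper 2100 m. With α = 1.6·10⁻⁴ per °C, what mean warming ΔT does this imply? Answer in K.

0.417 K

ΔT = Δh/(αH) = 0.14 / (1.6×10⁻⁴ × 2100) ≈ 0.4167 K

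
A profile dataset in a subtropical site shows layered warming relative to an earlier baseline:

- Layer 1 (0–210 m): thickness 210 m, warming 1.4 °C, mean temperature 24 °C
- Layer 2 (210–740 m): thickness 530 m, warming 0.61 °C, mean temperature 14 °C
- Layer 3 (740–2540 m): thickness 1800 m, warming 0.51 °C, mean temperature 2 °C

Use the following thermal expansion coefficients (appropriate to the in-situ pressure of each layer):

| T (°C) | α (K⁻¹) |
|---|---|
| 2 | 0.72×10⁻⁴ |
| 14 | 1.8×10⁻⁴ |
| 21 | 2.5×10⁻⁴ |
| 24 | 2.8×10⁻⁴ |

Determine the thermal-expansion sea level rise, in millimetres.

Δh ≈ 210 mm

Layer 1 at 24 °C → α = 2.8×10⁻⁴ K⁻¹
Layer 2 at 14 °C → α = 1.8×10⁻⁴ K⁻¹
Layer 3 at 2 °C → α = 0.72×10⁻⁴ K⁻¹
0–210 m: 1.4 × 210 × 2.8×10⁻⁴ = 0.08232 m
1.8×10⁻⁴ × 0.61 × 530 = 0.058194 m
Layer 3: 1800 × 0.51 × 0.72×10⁻⁴ = 0.066096 m
Δh = 0.08232 + 0.058194 + 0.066096 = 0.20661 m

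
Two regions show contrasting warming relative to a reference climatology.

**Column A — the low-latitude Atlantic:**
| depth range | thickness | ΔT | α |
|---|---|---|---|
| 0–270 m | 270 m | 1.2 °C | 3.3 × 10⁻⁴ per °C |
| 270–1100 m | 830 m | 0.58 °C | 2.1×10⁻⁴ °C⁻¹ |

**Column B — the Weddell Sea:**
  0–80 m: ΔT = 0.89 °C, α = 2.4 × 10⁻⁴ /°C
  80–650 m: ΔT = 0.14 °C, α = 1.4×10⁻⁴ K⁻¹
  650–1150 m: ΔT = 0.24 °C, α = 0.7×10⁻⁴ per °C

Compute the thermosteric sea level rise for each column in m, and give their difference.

A: 0.208 m; B: 0.0367 m; difference 0.171 m

A 270 × 3.3×10⁻⁴ × 1.2 = 0.10692 m
A 270–1100 m: 2.1×10⁻⁴ × 0.58 × 830 = 0.101094 m
A total: 0.208014 m
B 0–80 m: 0.89 × 2.4×10⁻⁴ × 80 = 0.017088 m
B 80–650 m: 0.14 × 570 × 1.4×10⁻⁴ = 0.011172 m
B 500 × 0.24 × 0.7×10⁻⁴ = 0.00840 m
B total: 0.03666 m
Difference: 0.208014 − 0.03666 = 0.171354 m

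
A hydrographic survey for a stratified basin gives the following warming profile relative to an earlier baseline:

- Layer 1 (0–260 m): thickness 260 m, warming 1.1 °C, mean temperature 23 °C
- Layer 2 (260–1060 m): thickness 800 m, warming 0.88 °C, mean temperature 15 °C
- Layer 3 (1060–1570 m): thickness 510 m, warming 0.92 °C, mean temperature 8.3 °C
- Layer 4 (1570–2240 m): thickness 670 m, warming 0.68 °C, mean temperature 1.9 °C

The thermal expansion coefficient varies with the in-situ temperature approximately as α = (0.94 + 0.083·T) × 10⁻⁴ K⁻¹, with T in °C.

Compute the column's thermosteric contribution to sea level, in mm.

Layer 1: α = (0.94 + 0.083×23)×10⁻⁴ = 2.849×10⁻⁴ K⁻¹
Layer 2: α = (0.94 + 0.083×15)×10⁻⁴ = 2.185×10⁻⁴ K⁻¹
Layer 3: α = (0.94 + 0.083×8.3)×10⁻⁴ = 1.6289×10⁻⁴ K⁻¹
Layer 4: α = (0.94 + 0.083×1.9)×10⁻⁴ = 1.0977×10⁻⁴ K⁻¹
0–260 m: 1.1 × 2.849×10⁻⁴ × 260 = 0.0814814 m
0.88 × 800 × 2.185×10⁻⁴ = 0.153824 m
1060–1570 m: 1.6289×10⁻⁴ × 510 × 0.92 = 0.076427988 m
1570–2240 m: 0.68 × 1.0977×10⁻⁴ × 670 = 0.050011212 m
Δh = 0.0814814 + 0.153824 + 0.076427988 + 0.050011212 = 0.3617446 m

362 mm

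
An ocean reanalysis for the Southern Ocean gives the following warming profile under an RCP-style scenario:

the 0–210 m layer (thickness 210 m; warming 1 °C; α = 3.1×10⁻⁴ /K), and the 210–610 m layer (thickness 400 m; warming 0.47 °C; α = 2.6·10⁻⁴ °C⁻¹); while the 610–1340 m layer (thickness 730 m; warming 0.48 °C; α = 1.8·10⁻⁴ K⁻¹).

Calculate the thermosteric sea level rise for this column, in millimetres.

177 mm

Layer 1: 1 × 3.1×10⁻⁴ × 210 = 0.06510 m
Layer 2: 0.47 × 2.6×10⁻⁴ × 400 = 0.04888 m
730 × 0.48 × 1.8×10⁻⁴ = 0.063072 m
Δh = 0.06510 + 0.04888 + 0.063072 = 0.177052 m ≈ 177 mm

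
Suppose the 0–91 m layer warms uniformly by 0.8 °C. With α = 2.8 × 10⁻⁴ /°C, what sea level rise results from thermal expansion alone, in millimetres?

Δh = αΔT·H = 2.8×10⁻⁴ × 0.8 × 91 = 0.020384 m

Δh = 20 mm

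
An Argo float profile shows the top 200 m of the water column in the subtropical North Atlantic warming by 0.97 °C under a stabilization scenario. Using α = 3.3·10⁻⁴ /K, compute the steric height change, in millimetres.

Δh ≈ 64.0 mm

Δh = αΔT·H = 3.3×10⁻⁴ × 0.97 × 200 = 0.06402 m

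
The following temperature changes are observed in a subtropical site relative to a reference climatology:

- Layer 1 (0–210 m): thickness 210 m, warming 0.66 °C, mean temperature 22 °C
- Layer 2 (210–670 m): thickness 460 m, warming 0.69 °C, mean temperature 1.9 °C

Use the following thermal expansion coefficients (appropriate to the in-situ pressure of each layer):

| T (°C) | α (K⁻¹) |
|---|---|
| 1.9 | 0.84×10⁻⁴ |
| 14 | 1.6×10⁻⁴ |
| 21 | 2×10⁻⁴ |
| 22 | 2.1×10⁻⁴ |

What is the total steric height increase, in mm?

55.8 mm of thermosteric rise

Layer 1 at 22 °C → α = 2.1×10⁻⁴ K⁻¹
Layer 2 at 1.9 °C → α = 0.84×10⁻⁴ K⁻¹
2.1×10⁻⁴ × 0.66 × 210 = 0.029106 m
210–670 m: 460 × 0.69 × 0.84×10⁻⁴ = 0.0266616 m
Δh = 0.029106 + 0.0266616 = 0.0557676 m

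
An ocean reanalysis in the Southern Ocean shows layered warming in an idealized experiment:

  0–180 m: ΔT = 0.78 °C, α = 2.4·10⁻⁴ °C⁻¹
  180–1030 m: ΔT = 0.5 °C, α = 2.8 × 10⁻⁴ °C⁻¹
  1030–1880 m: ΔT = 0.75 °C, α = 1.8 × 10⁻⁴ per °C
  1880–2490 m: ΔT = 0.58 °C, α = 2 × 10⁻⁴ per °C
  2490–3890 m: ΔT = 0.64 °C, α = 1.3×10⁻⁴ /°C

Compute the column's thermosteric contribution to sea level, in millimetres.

Layer 1: 180 × 0.78 × 2.4×10⁻⁴ = 0.033696 m
Layer 2: 2.8×10⁻⁴ × 850 × 0.5 = 0.11900 m
Layer 3: 1.8×10⁻⁴ × 0.75 × 850 = 0.11475 m
1880–2490 m: 0.58 × 2×10⁻⁴ × 610 = 0.07076 m
2490–3890 m: 1.3×10⁻⁴ × 1400 × 0.64 = 0.11648 m
Δh = 0.033696 + 0.11900 + 0.11475 + 0.07076 + 0.11648 = 0.454686 m

about 455 mm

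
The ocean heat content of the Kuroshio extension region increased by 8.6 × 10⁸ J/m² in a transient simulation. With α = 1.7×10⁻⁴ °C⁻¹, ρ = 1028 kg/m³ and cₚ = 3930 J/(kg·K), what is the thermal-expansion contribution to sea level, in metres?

Δh = αQ/(ρcₚ) = 1.7×10⁻⁴ × 8.6×10⁸ / (1028 × 3930) ≈ 0.036188 m

Δh ≈ 0.0362 m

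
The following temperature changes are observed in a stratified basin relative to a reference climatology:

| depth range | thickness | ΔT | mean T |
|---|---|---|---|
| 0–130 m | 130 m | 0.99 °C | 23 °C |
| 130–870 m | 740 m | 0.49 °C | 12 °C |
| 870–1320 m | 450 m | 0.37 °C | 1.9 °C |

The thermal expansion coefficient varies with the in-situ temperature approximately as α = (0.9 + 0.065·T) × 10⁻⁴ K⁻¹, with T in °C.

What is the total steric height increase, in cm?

Layer 1: α = (0.9 + 0.065×23)×10⁻⁴ = 2.395×10⁻⁴ K⁻¹
Layer 2: α = (0.9 + 0.065×12)×10⁻⁴ = 1.68×10⁻⁴ K⁻¹
Layer 3: α = (0.9 + 0.065×1.9)×10⁻⁴ = 1.0235×10⁻⁴ K⁻¹
Layer 1: 130 × 2.395×10⁻⁴ × 0.99 = 0.03082365 m
130–870 m: 0.49 × 740 × 1.68×10⁻⁴ = 0.0609168 m
0.37 × 1.0235×10⁻⁴ × 450 = 0.017041275 m
Δh = 0.03082365 + 0.0609168 + 0.017041275 = 0.108781725 m

10.9 cm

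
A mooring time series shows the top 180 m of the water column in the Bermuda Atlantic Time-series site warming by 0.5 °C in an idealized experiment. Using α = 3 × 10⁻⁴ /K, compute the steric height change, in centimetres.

Δh = αΔT·H = 3×10⁻⁴ × 0.5 × 180 = 0.02700 m

Δh = 2.70 cm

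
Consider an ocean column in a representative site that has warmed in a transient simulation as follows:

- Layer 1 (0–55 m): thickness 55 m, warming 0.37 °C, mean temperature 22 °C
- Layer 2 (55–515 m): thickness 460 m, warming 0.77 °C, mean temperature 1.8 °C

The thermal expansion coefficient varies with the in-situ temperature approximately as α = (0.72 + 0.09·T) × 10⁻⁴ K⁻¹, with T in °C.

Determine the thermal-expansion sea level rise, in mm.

Layer 1: α = (0.72 + 0.09×22)×10⁻⁴ = 2.7×10⁻⁴ K⁻¹
Layer 2: α = (0.72 + 0.09×1.8)×10⁻⁴ = 0.882×10⁻⁴ K⁻¹
0–55 m: 0.37 × 2.7×10⁻⁴ × 55 = 0.0054945 m
0.882×10⁻⁴ × 0.77 × 460 = 0.03124044 m
Δh = 0.0054945 + 0.03124044 = 0.03673494 m

about 36.7 mm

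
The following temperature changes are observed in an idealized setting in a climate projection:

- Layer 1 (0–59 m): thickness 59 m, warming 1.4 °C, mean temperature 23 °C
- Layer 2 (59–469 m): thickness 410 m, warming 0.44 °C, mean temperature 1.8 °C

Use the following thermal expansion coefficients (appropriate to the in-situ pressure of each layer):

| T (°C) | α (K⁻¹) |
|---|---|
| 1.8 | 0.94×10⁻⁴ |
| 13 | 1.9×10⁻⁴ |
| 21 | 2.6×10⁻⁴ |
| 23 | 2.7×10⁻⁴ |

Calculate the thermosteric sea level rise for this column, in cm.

Δh ≈ 3.93 cm

Layer 1 at 23 °C → α = 2.7×10⁻⁴ K⁻¹
Layer 2 at 1.8 °C → α = 0.94×10⁻⁴ K⁻¹
1.4 × 2.7×10⁻⁴ × 59 = 0.022302 m
59–469 m: 410 × 0.44 × 0.94×10⁻⁴ = 0.0169576 m
Δh = 0.022302 + 0.0169576 = 0.0392596 m ≈ 3.93 cm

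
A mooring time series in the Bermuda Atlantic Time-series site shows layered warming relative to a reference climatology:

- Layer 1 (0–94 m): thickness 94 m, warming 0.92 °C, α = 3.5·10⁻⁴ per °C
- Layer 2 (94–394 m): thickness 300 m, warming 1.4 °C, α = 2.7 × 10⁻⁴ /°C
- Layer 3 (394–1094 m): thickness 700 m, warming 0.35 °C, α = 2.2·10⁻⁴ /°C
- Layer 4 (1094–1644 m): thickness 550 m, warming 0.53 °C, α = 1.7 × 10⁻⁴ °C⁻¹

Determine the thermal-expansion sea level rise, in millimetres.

about 247 mm

94 × 3.5×10⁻⁴ × 0.92 = 0.030268 m
2.7×10⁻⁴ × 300 × 1.4 = 0.11340 m
Layer 3: 700 × 0.35 × 2.2×10⁻⁴ = 0.05390 m
Layer 4: 550 × 0.53 × 1.7×10⁻⁴ = 0.049555 m
Δh = 0.030268 + 0.11340 + 0.05390 + 0.049555 = 0.247123 m ≈ 247 mm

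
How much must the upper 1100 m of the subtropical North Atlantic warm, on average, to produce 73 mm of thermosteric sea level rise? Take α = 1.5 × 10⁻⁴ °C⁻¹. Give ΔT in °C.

ΔT ≈ 0.44 °C

ΔT = Δh/(αH) = 0.073 / (1.5×10⁻⁴ × 1100) ≈ 0.4424 °C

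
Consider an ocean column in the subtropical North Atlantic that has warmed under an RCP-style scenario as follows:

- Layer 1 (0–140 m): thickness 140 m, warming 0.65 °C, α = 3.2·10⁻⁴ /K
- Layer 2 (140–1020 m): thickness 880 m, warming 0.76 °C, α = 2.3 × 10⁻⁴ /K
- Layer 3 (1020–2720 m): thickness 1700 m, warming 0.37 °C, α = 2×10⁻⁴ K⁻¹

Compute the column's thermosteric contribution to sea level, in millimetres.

about 309 mm

3.2×10⁻⁴ × 140 × 0.65 = 0.02912 m
0.76 × 880 × 2.3×10⁻⁴ = 0.153824 m
1020–2720 m: 2×10⁻⁴ × 1700 × 0.37 = 0.12580 m
Δh = 0.02912 + 0.153824 + 0.12580 = 0.308744 m ≈ 309 mm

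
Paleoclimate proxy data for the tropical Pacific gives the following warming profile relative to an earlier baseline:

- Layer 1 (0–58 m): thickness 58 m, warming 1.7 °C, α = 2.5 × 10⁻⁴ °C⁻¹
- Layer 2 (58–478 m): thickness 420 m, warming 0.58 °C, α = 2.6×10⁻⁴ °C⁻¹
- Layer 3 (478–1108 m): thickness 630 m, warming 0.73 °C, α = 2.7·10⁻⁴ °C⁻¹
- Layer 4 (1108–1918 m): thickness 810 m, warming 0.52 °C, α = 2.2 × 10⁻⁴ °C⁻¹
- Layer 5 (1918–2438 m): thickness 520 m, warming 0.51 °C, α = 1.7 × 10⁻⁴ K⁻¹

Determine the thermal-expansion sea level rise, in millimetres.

350 mm of thermosteric rise

0–58 m: 2.5×10⁻⁴ × 1.7 × 58 = 0.02465 m
58–478 m: 2.6×10⁻⁴ × 420 × 0.58 = 0.063336 m
630 × 2.7×10⁻⁴ × 0.73 = 0.124173 m
Layer 4: 810 × 0.52 × 2.2×10⁻⁴ = 0.092664 m
Layer 5: 1.7×10⁻⁴ × 520 × 0.51 = 0.045084 m
Δh = 0.02465 + 0.063336 + 0.124173 + 0.092664 + 0.045084 = 0.349907 m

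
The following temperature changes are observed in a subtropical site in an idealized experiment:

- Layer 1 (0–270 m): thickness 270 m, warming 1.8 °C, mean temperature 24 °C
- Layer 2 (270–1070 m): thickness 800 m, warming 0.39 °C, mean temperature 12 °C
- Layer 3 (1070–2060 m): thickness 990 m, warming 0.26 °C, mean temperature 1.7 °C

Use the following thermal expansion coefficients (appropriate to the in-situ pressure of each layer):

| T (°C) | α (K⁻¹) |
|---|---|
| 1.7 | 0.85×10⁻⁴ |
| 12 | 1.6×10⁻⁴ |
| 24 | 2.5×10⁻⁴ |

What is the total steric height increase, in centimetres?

about 19 cm

Layer 1 at 24 °C → α = 2.5×10⁻⁴ K⁻¹
Layer 2 at 12 °C → α = 1.6×10⁻⁴ K⁻¹
Layer 3 at 1.7 °C → α = 0.85×10⁻⁴ K⁻¹
0–270 m: 270 × 2.5×10⁻⁴ × 1.8 = 0.12150 m
1.6×10⁻⁴ × 800 × 0.39 = 0.04992 m
990 × 0.85×10⁻⁴ × 0.26 = 0.021879 m
Δh = 0.12150 + 0.04992 + 0.021879 = 0.193299 m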